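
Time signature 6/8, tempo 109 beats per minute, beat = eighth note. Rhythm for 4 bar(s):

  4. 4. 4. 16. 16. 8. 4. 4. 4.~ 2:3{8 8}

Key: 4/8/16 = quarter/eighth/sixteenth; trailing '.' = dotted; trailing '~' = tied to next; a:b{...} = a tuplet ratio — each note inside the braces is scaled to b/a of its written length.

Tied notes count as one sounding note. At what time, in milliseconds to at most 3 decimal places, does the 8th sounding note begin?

1. 0.0ms @ 0 + 1651.376ms (3)
2. 1651.376ms @ 3 + 1651.376ms (3)
3. 3302.752ms @ 6 + 1651.376ms (3)
4. 4954.128ms @ 9 + 412.844ms (3/4)
5. 5366.972ms @ 39/4 + 412.844ms (3/4)
6. 5779.817ms @ 21/2 + 825.688ms (3/2)
7. 6605.505ms @ 12 + 1651.376ms (3)
8. 8256.881ms @ 15 + 1651.376ms (3)
9. 9908.257ms @ 18 + 2477.064ms (9/2)
10. 12385.321ms @ 45/2 + 825.688ms (3/2)

note 8 onset = 15b = 8256.881ms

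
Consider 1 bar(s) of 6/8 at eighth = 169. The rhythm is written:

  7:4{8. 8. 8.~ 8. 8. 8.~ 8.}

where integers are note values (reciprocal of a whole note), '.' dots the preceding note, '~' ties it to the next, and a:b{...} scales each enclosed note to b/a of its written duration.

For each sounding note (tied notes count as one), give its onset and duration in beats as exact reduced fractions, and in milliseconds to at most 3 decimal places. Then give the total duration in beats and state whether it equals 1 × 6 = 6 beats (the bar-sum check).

1) 0.0ms=0b +304.311ms=6/7b
2) 304.311ms=6/7b +304.311ms=6/7b
3) 608.622ms=12/7b +608.622ms=12/7b
4) 1217.244ms=24/7b +304.311ms=6/7b
5) 1521.555ms=30/7b +608.622ms=12/7b
Σ=6b of 6 (169bpm 6/8) — PASS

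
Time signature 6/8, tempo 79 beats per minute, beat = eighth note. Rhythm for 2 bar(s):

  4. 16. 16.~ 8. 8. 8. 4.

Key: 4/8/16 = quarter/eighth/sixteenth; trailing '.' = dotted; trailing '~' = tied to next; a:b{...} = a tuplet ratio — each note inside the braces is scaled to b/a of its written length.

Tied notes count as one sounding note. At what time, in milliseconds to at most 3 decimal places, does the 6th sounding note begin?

1. 0.0ms @ 0 + 2278.481ms (3)
2. 2278.481ms @ 3 + 569.62ms (3/4)
3. 2848.101ms @ 15/4 + 1708.861ms (9/4)
4. 4556.962ms @ 6 + 1139.241ms (3/2)
5. 5696.203ms @ 15/2 + 1139.241ms (3/2)
6. 6835.443ms @ 9 + 2278.481ms (3)

note 6 onset = 9b = 6835.443ms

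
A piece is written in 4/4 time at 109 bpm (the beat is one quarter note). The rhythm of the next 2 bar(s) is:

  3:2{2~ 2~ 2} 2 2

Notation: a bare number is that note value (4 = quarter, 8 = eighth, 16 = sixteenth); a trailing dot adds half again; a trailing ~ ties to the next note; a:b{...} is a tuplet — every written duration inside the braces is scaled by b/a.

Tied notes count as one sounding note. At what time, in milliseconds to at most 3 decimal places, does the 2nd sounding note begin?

note 2 onset = 4b = 2201.835ms

1. 0.0ms @ 0 + 2201.835ms (4)
2. 2201.835ms @ 4 + 1100.917ms (2)
3. 3302.752ms @ 6 + 1100.917ms (2)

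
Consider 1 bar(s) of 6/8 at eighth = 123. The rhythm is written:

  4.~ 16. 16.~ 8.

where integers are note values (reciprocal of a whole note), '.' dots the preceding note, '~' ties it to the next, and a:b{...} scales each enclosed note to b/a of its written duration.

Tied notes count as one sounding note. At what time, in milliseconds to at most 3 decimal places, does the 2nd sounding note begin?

note 2 onset = 15/4b = 1829.268ms

1. 0.0ms @ 0 + 1829.268ms (15/4)
2. 1829.268ms @ 15/4 + 1097.561ms (9/4)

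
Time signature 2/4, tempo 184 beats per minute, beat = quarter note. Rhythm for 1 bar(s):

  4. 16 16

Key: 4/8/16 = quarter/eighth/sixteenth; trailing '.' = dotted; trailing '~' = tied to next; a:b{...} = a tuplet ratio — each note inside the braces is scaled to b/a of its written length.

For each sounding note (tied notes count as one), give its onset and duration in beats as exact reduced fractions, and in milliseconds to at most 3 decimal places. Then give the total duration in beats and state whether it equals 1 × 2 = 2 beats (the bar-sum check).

1) 0.0ms=0b +489.13ms=3/2b
2) 489.13ms=3/2b +81.522ms=1/4b
3) 570.652ms=7/4b +81.522ms=1/4b
Σ=2b of 2 (184bpm 2/4) — PASS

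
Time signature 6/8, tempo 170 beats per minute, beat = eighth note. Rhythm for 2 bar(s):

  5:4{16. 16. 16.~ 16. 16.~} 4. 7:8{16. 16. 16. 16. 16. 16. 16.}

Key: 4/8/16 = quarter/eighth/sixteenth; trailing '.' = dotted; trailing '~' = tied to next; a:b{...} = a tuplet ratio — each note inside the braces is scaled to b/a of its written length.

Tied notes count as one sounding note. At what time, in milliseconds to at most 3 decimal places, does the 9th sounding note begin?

note 9 onset = 66/7b = 3327.731ms

1. 0.0ms @ 0 + 211.765ms (3/5)
2. 211.765ms @ 3/5 + 211.765ms (3/5)
3. 423.529ms @ 6/5 + 423.529ms (6/5)
4. 847.059ms @ 12/5 + 1270.588ms (18/5)
5. 2117.647ms @ 6 + 302.521ms (6/7)
6. 2420.168ms @ 48/7 + 302.521ms (6/7)
7. 2722.689ms @ 54/7 + 302.521ms (6/7)
8. 3025.21ms @ 60/7 + 302.521ms (6/7)
9. 3327.731ms @ 66/7 + 302.521ms (6/7)
10. 3630.252ms @ 72/7 + 302.521ms (6/7)
11. 3932.773ms @ 78/7 + 302.521ms (6/7)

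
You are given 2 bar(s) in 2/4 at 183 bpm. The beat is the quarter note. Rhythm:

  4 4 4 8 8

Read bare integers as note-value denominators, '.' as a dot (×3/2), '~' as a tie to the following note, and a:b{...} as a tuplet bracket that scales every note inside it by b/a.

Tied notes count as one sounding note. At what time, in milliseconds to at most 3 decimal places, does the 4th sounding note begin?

1. 0.0ms @ 0 + 327.869ms (1)
2. 327.869ms @ 1 + 327.869ms (1)
3. 655.738ms @ 2 + 327.869ms (1)
4. 983.607ms @ 3 + 163.934ms (1/2)
5. 1147.541ms @ 7/2 + 163.934ms (1/2)

note 4 onset = 3b = 983.607ms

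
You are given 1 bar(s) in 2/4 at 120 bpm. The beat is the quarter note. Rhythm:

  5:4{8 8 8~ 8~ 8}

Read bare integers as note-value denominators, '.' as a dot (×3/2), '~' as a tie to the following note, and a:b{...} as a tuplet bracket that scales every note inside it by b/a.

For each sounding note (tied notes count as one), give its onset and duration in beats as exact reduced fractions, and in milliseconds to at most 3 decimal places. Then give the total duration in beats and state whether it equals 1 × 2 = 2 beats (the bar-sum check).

1) 0.0ms=0b +200.0ms=2/5b
2) 200.0ms=2/5b +200.0ms=2/5b
3) 400.0ms=4/5b +600.0ms=6/5b
Σ=2b of 2 (120bpm 2/4) — PASS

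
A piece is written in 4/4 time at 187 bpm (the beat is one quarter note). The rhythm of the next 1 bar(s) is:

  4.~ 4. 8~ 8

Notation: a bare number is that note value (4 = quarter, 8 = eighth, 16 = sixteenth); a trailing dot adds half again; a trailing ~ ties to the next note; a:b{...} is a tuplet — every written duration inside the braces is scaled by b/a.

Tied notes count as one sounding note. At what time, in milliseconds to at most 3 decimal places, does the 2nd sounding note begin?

1. 0.0ms @ 0 + 962.567ms (3)
2. 962.567ms @ 3 + 320.856ms (1)

note 2 onset = 3b = 962.567ms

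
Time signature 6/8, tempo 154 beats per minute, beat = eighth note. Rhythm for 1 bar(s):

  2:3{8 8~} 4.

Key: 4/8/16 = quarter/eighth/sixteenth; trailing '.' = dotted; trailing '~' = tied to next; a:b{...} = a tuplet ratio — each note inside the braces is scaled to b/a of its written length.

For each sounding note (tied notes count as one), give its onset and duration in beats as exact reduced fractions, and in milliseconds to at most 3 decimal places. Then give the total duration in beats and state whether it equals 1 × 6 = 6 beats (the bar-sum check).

1) 0.0ms=0b +584.416ms=3/2b
2) 584.416ms=3/2b +1753.247ms=9/2b
Σ=6b of 6 (154bpm 6/8) — PASS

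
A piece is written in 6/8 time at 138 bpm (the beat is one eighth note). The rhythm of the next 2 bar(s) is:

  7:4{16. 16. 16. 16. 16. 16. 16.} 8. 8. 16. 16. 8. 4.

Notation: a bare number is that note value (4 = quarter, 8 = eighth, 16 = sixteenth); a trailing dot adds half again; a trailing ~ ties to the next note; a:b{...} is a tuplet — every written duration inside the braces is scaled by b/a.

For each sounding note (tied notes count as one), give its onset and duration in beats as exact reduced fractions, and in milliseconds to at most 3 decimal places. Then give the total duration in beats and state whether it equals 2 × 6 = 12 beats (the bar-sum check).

1) 0.0ms=0b +186.335ms=3/7b
2) 186.335ms=3/7b +186.335ms=3/7b
3) 372.671ms=6/7b +186.335ms=3/7b
4) 559.006ms=9/7b +186.335ms=3/7b
5) 745.342ms=12/7b +186.335ms=3/7b
6) 931.677ms=15/7b +186.335ms=3/7b
7) 1118.012ms=18/7b +186.335ms=3/7b
8) 1304.348ms=3b +652.174ms=3/2b
9) 1956.522ms=9/2b +652.174ms=3/2b
10) 2608.696ms=6b +326.087ms=3/4b
11) 2934.783ms=27/4b +326.087ms=3/4b
12) 3260.87ms=15/2b +652.174ms=3/2b
13) 3913.043ms=9b +1304.348ms=3b
Σ=12b of 12 (138bpm 6/8) — PASS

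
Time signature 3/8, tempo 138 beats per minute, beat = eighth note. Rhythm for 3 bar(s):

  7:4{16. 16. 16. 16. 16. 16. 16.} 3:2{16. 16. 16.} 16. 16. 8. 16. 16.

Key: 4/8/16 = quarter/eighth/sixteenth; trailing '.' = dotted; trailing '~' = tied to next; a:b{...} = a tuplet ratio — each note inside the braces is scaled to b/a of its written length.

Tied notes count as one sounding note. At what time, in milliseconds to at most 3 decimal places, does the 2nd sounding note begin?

note 2 onset = 3/7b = 186.335ms

1. 0.0ms @ 0 + 186.335ms (3/7)
2. 186.335ms @ 3/7 + 186.335ms (3/7)
3. 372.671ms @ 6/7 + 186.335ms (3/7)
4. 559.006ms @ 9/7 + 186.335ms (3/7)
5. 745.342ms @ 12/7 + 186.335ms (3/7)
6. 931.677ms @ 15/7 + 186.335ms (3/7)
7. 1118.012ms @ 18/7 + 186.335ms (3/7)
8. 1304.348ms @ 3 + 217.391ms (1/2)
9. 1521.739ms @ 7/2 + 217.391ms (1/2)
10. 1739.13ms @ 4 + 217.391ms (1/2)
11. 1956.522ms @ 9/2 + 326.087ms (3/4)
12. 2282.609ms @ 21/4 + 326.087ms (3/4)
13. 2608.696ms @ 6 + 652.174ms (3/2)
14. 3260.87ms @ 15/2 + 326.087ms (3/4)
15. 3586.957ms @ 33/4 + 326.087ms (3/4)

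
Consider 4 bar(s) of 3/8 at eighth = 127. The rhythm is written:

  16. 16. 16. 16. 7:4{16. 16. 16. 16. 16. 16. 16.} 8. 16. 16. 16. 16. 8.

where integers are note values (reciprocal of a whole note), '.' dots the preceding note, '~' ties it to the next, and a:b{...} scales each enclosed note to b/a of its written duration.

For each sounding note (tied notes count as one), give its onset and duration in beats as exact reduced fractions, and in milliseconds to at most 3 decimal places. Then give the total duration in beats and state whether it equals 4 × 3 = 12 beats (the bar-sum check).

1) 0.0ms=0b +354.331ms=3/4b
2) 354.331ms=3/4b +354.331ms=3/4b
3) 708.661ms=3/2b +354.331ms=3/4b
4) 1062.992ms=9/4b +354.331ms=3/4b
5) 1417.323ms=3b +202.475ms=3/7b
6) 1619.798ms=24/7b +202.475ms=3/7b
7) 1822.272ms=27/7b +202.475ms=3/7b
8) 2024.747ms=30/7b +202.475ms=3/7b
9) 2227.222ms=33/7b +202.475ms=3/7b
10) 2429.696ms=36/7b +202.475ms=3/7b
11) 2632.171ms=39/7b +202.475ms=3/7b
12) 2834.646ms=6b +708.661ms=3/2b
13) 3543.307ms=15/2b +354.331ms=3/4b
14) 3897.638ms=33/4b +354.331ms=3/4b
15) 4251.969ms=9b +354.331ms=3/4b
16) 4606.299ms=39/4b +354.331ms=3/4b
17) 4960.63ms=21/2b +708.661ms=3/2b
Σ=12b of 12 (127bpm 3/8) — PASS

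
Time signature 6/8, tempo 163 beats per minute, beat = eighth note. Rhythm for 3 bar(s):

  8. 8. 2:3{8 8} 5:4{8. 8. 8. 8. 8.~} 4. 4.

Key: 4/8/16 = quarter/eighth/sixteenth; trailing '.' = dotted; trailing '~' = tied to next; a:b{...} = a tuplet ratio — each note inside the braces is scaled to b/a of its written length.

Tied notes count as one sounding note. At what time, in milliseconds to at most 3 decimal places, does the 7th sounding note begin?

note 7 onset = 42/5b = 3092.025ms

1. 0.0ms @ 0 + 552.147ms (3/2)
2. 552.147ms @ 3/2 + 552.147ms (3/2)
3. 1104.294ms @ 3 + 552.147ms (3/2)
4. 1656.442ms @ 9/2 + 552.147ms (3/2)
5. 2208.589ms @ 6 + 441.718ms (6/5)
6. 2650.307ms @ 36/5 + 441.718ms (6/5)
7. 3092.025ms @ 42/5 + 441.718ms (6/5)
8. 3533.742ms @ 48/5 + 441.718ms (6/5)
9. 3975.46ms @ 54/5 + 1546.012ms (21/5)
10. 5521.472ms @ 15 + 1104.294ms (3)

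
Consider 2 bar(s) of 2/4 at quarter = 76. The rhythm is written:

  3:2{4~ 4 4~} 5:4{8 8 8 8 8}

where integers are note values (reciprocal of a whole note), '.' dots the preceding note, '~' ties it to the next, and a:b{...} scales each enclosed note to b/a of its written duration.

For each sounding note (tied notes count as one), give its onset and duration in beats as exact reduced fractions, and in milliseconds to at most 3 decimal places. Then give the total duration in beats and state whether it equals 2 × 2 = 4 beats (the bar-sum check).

1) 0.0ms=0b +1052.632ms=4/3b
2) 1052.632ms=4/3b +842.105ms=16/15b
3) 1894.737ms=12/5b +315.789ms=2/5b
4) 2210.526ms=14/5b +315.789ms=2/5b
5) 2526.316ms=16/5b +315.789ms=2/5b
6) 2842.105ms=18/5b +315.789ms=2/5b
Σ=4b of 4 (76bpm 2/4) — PASS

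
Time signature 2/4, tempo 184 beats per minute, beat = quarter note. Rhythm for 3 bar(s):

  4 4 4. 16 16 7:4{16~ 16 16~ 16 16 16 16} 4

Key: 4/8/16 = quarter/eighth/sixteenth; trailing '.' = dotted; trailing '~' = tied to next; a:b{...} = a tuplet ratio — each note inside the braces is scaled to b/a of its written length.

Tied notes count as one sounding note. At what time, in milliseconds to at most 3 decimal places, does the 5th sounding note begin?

note 5 onset = 15/4b = 1222.826ms

1. 0.0ms @ 0 + 326.087ms (1)
2. 326.087ms @ 1 + 326.087ms (1)
3. 652.174ms @ 2 + 489.13ms (3/2)
4. 1141.304ms @ 7/2 + 81.522ms (1/4)
5. 1222.826ms @ 15/4 + 81.522ms (1/4)
6. 1304.348ms @ 4 + 93.168ms (2/7)
7. 1397.516ms @ 30/7 + 93.168ms (2/7)
8. 1490.683ms @ 32/7 + 46.584ms (1/7)
9. 1537.267ms @ 33/7 + 46.584ms (1/7)
10. 1583.851ms @ 34/7 + 46.584ms (1/7)
11. 1630.435ms @ 5 + 326.087ms (1)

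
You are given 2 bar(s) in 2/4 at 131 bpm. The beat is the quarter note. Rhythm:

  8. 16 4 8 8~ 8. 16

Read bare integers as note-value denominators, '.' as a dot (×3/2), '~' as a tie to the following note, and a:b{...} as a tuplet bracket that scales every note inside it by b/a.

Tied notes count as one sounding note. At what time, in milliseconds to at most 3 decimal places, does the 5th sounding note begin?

note 5 onset = 5/2b = 1145.038ms

1. 0.0ms @ 0 + 343.511ms (3/4)
2. 343.511ms @ 3/4 + 114.504ms (1/4)
3. 458.015ms @ 1 + 458.015ms (1)
4. 916.031ms @ 2 + 229.008ms (1/2)
5. 1145.038ms @ 5/2 + 572.519ms (5/4)
6. 1717.557ms @ 15/4 + 114.504ms (1/4)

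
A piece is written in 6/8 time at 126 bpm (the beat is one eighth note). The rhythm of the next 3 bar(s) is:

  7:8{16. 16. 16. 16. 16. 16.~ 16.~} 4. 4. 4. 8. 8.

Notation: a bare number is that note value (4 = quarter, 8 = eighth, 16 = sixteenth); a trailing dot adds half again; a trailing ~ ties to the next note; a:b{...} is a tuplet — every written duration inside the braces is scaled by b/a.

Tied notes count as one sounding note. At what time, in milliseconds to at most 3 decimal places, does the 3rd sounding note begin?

1. 0.0ms @ 0 + 408.163ms (6/7)
2. 408.163ms @ 6/7 + 408.163ms (6/7)
3. 816.327ms @ 12/7 + 408.163ms (6/7)
4. 1224.49ms @ 18/7 + 408.163ms (6/7)
5. 1632.653ms @ 24/7 + 408.163ms (6/7)
6. 2040.816ms @ 30/7 + 2244.898ms (33/7)
7. 4285.714ms @ 9 + 1428.571ms (3)
8. 5714.286ms @ 12 + 1428.571ms (3)
9. 7142.857ms @ 15 + 714.286ms (3/2)
10. 7857.143ms @ 33/2 + 714.286ms (3/2)

note 3 onset = 12/7b = 816.327ms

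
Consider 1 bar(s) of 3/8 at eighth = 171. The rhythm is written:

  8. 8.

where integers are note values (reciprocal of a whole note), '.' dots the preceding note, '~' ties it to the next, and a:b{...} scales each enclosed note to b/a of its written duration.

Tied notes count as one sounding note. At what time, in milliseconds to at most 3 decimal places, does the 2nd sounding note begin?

note 2 onset = 3/2b = 526.316ms

1. 0.0ms @ 0 + 526.316ms (3/2)
2. 526.316ms @ 3/2 + 526.316ms (3/2)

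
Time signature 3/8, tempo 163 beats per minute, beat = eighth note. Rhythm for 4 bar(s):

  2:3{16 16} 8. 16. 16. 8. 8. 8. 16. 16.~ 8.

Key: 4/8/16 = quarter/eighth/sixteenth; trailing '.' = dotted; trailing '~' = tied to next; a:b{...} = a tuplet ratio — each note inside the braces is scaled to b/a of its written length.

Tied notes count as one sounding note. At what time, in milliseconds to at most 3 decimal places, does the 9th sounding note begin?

1. 0.0ms @ 0 + 276.074ms (3/4)
2. 276.074ms @ 3/4 + 276.074ms (3/4)
3. 552.147ms @ 3/2 + 552.147ms (3/2)
4. 1104.294ms @ 3 + 276.074ms (3/4)
5. 1380.368ms @ 15/4 + 276.074ms (3/4)
6. 1656.442ms @ 9/2 + 552.147ms (3/2)
7. 2208.589ms @ 6 + 552.147ms (3/2)
8. 2760.736ms @ 15/2 + 552.147ms (3/2)
9. 3312.883ms @ 9 + 276.074ms (3/4)
10. 3588.957ms @ 39/4 + 828.221ms (9/4)

note 9 onset = 9b = 3312.883ms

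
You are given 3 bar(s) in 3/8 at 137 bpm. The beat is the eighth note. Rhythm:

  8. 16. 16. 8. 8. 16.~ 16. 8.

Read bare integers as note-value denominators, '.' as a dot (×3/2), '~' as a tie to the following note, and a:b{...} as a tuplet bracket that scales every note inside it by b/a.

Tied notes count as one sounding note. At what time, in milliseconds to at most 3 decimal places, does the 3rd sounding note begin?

note 3 onset = 9/4b = 985.401ms

1. 0.0ms @ 0 + 656.934ms (3/2)
2. 656.934ms @ 3/2 + 328.467ms (3/4)
3. 985.401ms @ 9/4 + 328.467ms (3/4)
4. 1313.869ms @ 3 + 656.934ms (3/2)
5. 1970.803ms @ 9/2 + 656.934ms (3/2)
6. 2627.737ms @ 6 + 656.934ms (3/2)
7. 3284.672ms @ 15/2 + 656.934ms (3/2)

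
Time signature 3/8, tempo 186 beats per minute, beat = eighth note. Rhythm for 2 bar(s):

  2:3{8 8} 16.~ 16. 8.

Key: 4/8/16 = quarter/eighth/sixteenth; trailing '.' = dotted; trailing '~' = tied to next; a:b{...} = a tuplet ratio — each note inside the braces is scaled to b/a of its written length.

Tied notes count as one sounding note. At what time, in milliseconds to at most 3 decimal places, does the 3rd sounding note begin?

1. 0.0ms @ 0 + 483.871ms (3/2)
2. 483.871ms @ 3/2 + 483.871ms (3/2)
3. 967.742ms @ 3 + 483.871ms (3/2)
4. 1451.613ms @ 9/2 + 483.871ms (3/2)

note 3 onset = 3b = 967.742ms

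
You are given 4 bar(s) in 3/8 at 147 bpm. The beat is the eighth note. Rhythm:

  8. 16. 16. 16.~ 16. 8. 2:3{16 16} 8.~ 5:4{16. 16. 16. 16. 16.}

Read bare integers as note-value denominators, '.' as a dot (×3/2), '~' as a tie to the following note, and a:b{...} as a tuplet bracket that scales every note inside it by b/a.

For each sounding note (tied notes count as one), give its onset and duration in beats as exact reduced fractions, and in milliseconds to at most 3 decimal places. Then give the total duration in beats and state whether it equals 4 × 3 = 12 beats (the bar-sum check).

1) 0.0ms=0b +612.245ms=3/2b
2) 612.245ms=3/2b +306.122ms=3/4b
3) 918.367ms=9/4b +306.122ms=3/4b
4) 1224.49ms=3b +612.245ms=3/2b
5) 1836.735ms=9/2b +612.245ms=3/2b
6) 2448.98ms=6b +306.122ms=3/4b
7) 2755.102ms=27/4b +306.122ms=3/4b
8) 3061.224ms=15/2b +857.143ms=21/10b
9) 3918.367ms=48/5b +244.898ms=3/5b
10) 4163.265ms=51/5b +244.898ms=3/5b
11) 4408.163ms=54/5b +244.898ms=3/5b
12) 4653.061ms=57/5b +244.898ms=3/5b
Σ=12b of 12 (147bpm 3/8) — PASS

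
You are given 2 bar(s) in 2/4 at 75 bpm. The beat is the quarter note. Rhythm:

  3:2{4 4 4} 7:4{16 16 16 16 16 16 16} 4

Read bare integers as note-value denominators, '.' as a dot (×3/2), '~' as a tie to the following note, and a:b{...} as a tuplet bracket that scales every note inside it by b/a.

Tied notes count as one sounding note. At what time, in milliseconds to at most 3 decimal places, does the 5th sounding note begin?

1. 0.0ms @ 0 + 533.333ms (2/3)
2. 533.333ms @ 2/3 + 533.333ms (2/3)
3. 1066.667ms @ 4/3 + 533.333ms (2/3)
4. 1600.0ms @ 2 + 114.286ms (1/7)
5. 1714.286ms @ 15/7 + 114.286ms (1/7)
6. 1828.571ms @ 16/7 + 114.286ms (1/7)
7. 1942.857ms @ 17/7 + 114.286ms (1/7)
8. 2057.143ms @ 18/7 + 114.286ms (1/7)
9. 2171.429ms @ 19/7 + 114.286ms (1/7)
10. 2285.714ms @ 20/7 + 114.286ms (1/7)
11. 2400.0ms @ 3 + 800.0ms (1)

note 5 onset = 15/7b = 1714.286ms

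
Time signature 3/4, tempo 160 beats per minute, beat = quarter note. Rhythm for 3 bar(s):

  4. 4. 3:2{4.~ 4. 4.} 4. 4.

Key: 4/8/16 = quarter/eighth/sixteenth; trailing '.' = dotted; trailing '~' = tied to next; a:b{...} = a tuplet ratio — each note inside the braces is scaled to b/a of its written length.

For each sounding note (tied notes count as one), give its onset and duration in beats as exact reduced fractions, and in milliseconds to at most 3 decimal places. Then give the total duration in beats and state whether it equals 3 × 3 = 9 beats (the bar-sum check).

1) 0.0ms=0b +562.5ms=3/2b
2) 562.5ms=3/2b +562.5ms=3/2b
3) 1125.0ms=3b +750.0ms=2b
4) 1875.0ms=5b +375.0ms=1b
5) 2250.0ms=6b +562.5ms=3/2b
6) 2812.5ms=15/2b +562.5ms=3/2b
Σ=9b of 9 (160bpm 3/4) — PASS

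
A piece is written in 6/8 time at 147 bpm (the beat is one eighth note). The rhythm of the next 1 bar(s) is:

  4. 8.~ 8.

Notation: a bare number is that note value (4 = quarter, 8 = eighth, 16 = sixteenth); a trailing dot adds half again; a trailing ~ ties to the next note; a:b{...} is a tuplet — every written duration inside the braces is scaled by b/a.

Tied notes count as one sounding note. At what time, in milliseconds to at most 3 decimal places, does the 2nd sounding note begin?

note 2 onset = 3b = 1224.49ms

1. 0.0ms @ 0 + 1224.49ms (3)
2. 1224.49ms @ 3 + 1224.49ms (3)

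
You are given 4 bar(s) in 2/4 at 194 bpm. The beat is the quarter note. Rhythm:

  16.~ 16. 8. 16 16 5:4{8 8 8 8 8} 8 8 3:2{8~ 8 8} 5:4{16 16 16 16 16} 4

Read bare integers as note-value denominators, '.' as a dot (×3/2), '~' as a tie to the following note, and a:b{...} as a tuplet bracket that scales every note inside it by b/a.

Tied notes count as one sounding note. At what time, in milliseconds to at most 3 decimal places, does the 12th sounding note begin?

note 12 onset = 5b = 1546.392ms

1. 0.0ms @ 0 + 231.959ms (3/4)
2. 231.959ms @ 3/4 + 231.959ms (3/4)
3. 463.918ms @ 3/2 + 77.32ms (1/4)
4. 541.237ms @ 7/4 + 77.32ms (1/4)
5. 618.557ms @ 2 + 123.711ms (2/5)
6. 742.268ms @ 12/5 + 123.711ms (2/5)
7. 865.979ms @ 14/5 + 123.711ms (2/5)
8. 989.691ms @ 16/5 + 123.711ms (2/5)
9. 1113.402ms @ 18/5 + 123.711ms (2/5)
10. 1237.113ms @ 4 + 154.639ms (1/2)
11. 1391.753ms @ 9/2 + 154.639ms (1/2)
12. 1546.392ms @ 5 + 206.186ms (2/3)
13. 1752.577ms @ 17/3 + 103.093ms (1/3)
14. 1855.67ms @ 6 + 61.856ms (1/5)
15. 1917.526ms @ 31/5 + 61.856ms (1/5)
16. 1979.381ms @ 32/5 + 61.856ms (1/5)
17. 2041.237ms @ 33/5 + 61.856ms (1/5)
18. 2103.093ms @ 34/5 + 61.856ms (1/5)
19. 2164.948ms @ 7 + 309.278ms (1)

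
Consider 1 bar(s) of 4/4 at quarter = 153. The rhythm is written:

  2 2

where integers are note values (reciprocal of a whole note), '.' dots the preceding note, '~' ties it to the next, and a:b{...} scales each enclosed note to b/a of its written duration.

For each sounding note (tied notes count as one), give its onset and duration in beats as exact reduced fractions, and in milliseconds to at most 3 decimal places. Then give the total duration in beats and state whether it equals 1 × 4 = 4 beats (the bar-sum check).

1) 0.0ms=0b +784.314ms=2b
2) 784.314ms=2b +784.314ms=2b
Σ=4b of 4 (153bpm 4/4) — PASS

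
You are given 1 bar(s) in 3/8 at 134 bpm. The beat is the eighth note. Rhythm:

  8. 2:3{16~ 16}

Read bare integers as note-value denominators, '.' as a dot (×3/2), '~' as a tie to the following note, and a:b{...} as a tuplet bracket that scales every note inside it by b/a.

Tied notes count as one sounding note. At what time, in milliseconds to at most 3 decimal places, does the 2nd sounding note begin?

note 2 onset = 3/2b = 671.642ms

1. 0.0ms @ 0 + 671.642ms (3/2)
2. 671.642ms @ 3/2 + 671.642ms (3/2)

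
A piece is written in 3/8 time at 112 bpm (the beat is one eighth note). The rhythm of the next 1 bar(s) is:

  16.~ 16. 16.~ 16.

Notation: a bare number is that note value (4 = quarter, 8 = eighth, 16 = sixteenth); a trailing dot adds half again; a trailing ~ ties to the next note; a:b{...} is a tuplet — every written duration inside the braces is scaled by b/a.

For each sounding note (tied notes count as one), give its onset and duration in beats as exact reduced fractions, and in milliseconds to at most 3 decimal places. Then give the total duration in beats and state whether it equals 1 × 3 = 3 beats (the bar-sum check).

1) 0.0ms=0b +803.571ms=3/2b
2) 803.571ms=3/2b +803.571ms=3/2b
Σ=3b of 3 (112bpm 3/8) — PASS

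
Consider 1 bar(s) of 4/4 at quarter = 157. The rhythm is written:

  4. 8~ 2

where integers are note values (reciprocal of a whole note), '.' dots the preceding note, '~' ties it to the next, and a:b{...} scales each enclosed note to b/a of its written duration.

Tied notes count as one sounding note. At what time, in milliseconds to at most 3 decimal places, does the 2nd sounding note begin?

1. 0.0ms @ 0 + 573.248ms (3/2)
2. 573.248ms @ 3/2 + 955.414ms (5/2)

note 2 onset = 3/2b = 573.248ms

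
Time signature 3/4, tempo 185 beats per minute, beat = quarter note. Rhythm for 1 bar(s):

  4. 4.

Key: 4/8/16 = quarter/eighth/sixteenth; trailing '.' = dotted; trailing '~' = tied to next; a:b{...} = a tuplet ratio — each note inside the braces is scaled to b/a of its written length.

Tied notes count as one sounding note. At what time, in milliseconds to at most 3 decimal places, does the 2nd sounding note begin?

1. 0.0ms @ 0 + 486.486ms (3/2)
2. 486.486ms @ 3/2 + 486.486ms (3/2)

note 2 onset = 3/2b = 486.486ms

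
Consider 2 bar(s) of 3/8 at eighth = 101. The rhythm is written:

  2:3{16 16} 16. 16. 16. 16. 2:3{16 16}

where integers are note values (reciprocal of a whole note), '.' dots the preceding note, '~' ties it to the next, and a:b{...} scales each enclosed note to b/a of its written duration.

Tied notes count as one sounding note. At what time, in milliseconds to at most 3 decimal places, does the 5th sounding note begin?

1. 0.0ms @ 0 + 445.545ms (3/4)
2. 445.545ms @ 3/4 + 445.545ms (3/4)
3. 891.089ms @ 3/2 + 445.545ms (3/4)
4. 1336.634ms @ 9/4 + 445.545ms (3/4)
5. 1782.178ms @ 3 + 445.545ms (3/4)
6. 2227.723ms @ 15/4 + 445.545ms (3/4)
7. 2673.267ms @ 9/2 + 445.545ms (3/4)
8. 3118.812ms @ 21/4 + 445.545ms (3/4)

note 5 onset = 3b = 1782.178ms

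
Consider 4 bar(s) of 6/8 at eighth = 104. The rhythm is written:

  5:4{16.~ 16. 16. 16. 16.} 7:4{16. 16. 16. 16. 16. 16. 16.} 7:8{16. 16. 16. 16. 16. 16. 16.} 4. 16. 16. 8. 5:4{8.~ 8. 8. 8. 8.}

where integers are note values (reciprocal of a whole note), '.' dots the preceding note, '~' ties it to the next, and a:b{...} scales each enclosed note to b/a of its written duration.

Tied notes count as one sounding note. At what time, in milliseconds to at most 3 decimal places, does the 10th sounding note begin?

note 10 onset = 36/7b = 2967.033ms

1. 0.0ms @ 0 + 692.308ms (6/5)
2. 692.308ms @ 6/5 + 346.154ms (3/5)
3. 1038.462ms @ 9/5 + 346.154ms (3/5)
4. 1384.615ms @ 12/5 + 346.154ms (3/5)
5. 1730.769ms @ 3 + 247.253ms (3/7)
6. 1978.022ms @ 24/7 + 247.253ms (3/7)
7. 2225.275ms @ 27/7 + 247.253ms (3/7)
8. 2472.527ms @ 30/7 + 247.253ms (3/7)
9. 2719.78ms @ 33/7 + 247.253ms (3/7)
10. 2967.033ms @ 36/7 + 247.253ms (3/7)
11. 3214.286ms @ 39/7 + 247.253ms (3/7)
12. 3461.538ms @ 6 + 494.505ms (6/7)
13. 3956.044ms @ 48/7 + 494.505ms (6/7)
14. 4450.549ms @ 54/7 + 494.505ms (6/7)
15. 4945.055ms @ 60/7 + 494.505ms (6/7)
16. 5439.56ms @ 66/7 + 494.505ms (6/7)
17. 5934.066ms @ 72/7 + 494.505ms (6/7)
18. 6428.571ms @ 78/7 + 494.505ms (6/7)
19. 6923.077ms @ 12 + 1730.769ms (3)
20. 8653.846ms @ 15 + 432.692ms (3/4)
21. 9086.538ms @ 63/4 + 432.692ms (3/4)
22. 9519.231ms @ 33/2 + 865.385ms (3/2)
23. 10384.615ms @ 18 + 1384.615ms (12/5)
24. 11769.231ms @ 102/5 + 692.308ms (6/5)
25. 12461.538ms @ 108/5 + 692.308ms (6/5)
26. 13153.846ms @ 114/5 + 692.308ms (6/5)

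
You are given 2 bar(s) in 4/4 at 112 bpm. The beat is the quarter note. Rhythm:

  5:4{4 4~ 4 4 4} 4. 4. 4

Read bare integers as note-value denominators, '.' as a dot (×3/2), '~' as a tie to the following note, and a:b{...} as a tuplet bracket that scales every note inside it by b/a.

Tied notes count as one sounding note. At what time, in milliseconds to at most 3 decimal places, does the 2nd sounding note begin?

1. 0.0ms @ 0 + 428.571ms (4/5)
2. 428.571ms @ 4/5 + 857.143ms (8/5)
3. 1285.714ms @ 12/5 + 428.571ms (4/5)
4. 1714.286ms @ 16/5 + 428.571ms (4/5)
5. 2142.857ms @ 4 + 803.571ms (3/2)
6. 2946.429ms @ 11/2 + 803.571ms (3/2)
7. 3750.0ms @ 7 + 535.714ms (1)

note 2 onset = 4/5b = 428.571ms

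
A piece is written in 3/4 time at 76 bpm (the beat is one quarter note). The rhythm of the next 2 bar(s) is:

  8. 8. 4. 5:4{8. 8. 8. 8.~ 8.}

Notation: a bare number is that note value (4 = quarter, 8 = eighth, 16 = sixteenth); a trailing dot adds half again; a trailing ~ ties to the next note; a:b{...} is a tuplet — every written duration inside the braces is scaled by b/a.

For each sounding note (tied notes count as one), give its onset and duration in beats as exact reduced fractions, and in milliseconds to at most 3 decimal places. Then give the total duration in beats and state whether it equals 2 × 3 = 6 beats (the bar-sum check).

1) 0.0ms=0b +592.105ms=3/4b
2) 592.105ms=3/4b +592.105ms=3/4b
3) 1184.211ms=3/2b +1184.211ms=3/2b
4) 2368.421ms=3b +473.684ms=3/5b
5) 2842.105ms=18/5b +473.684ms=3/5b
6) 3315.789ms=21/5b +473.684ms=3/5b
7) 3789.474ms=24/5b +947.368ms=6/5b
Σ=6b of 6 (76bpm 3/4) — PASS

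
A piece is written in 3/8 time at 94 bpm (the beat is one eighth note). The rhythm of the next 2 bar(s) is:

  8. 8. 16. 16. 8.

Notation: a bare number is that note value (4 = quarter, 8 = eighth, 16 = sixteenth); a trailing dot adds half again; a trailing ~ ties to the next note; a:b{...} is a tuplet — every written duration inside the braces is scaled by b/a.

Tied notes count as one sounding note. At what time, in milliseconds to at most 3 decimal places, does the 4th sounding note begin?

note 4 onset = 15/4b = 2393.617ms

1. 0.0ms @ 0 + 957.447ms (3/2)
2. 957.447ms @ 3/2 + 957.447ms (3/2)
3. 1914.894ms @ 3 + 478.723ms (3/4)
4. 2393.617ms @ 15/4 + 478.723ms (3/4)
5. 2872.34ms @ 9/2 + 957.447ms (3/2)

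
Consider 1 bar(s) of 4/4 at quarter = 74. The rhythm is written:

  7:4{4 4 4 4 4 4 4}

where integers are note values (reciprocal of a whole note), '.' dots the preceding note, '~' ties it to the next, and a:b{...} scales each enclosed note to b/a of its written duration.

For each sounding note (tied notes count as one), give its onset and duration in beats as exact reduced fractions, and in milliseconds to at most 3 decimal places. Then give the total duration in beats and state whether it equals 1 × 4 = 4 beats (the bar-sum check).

1) 0.0ms=0b +463.32ms=4/7b
2) 463.32ms=4/7b +463.32ms=4/7b
3) 926.641ms=8/7b +463.32ms=4/7b
4) 1389.961ms=12/7b +463.32ms=4/7b
5) 1853.282ms=16/7b +463.32ms=4/7b
6) 2316.602ms=20/7b +463.32ms=4/7b
7) 2779.923ms=24/7b +463.32ms=4/7b
Σ=4b of 4 (74bpm 4/4) — PASS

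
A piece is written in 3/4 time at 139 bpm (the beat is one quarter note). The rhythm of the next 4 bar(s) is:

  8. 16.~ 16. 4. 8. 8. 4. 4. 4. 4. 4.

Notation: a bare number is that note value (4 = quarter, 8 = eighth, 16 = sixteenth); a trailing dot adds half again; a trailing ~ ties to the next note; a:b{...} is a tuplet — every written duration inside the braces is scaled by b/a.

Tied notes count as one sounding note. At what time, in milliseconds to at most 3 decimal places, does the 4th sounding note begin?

note 4 onset = 3b = 1294.964ms

1. 0.0ms @ 0 + 323.741ms (3/4)
2. 323.741ms @ 3/4 + 323.741ms (3/4)
3. 647.482ms @ 3/2 + 647.482ms (3/2)
4. 1294.964ms @ 3 + 323.741ms (3/4)
5. 1618.705ms @ 15/4 + 323.741ms (3/4)
6. 1942.446ms @ 9/2 + 647.482ms (3/2)
7. 2589.928ms @ 6 + 647.482ms (3/2)
8. 3237.41ms @ 15/2 + 647.482ms (3/2)
9. 3884.892ms @ 9 + 647.482ms (3/2)
10. 4532.374ms @ 21/2 + 647.482ms (3/2)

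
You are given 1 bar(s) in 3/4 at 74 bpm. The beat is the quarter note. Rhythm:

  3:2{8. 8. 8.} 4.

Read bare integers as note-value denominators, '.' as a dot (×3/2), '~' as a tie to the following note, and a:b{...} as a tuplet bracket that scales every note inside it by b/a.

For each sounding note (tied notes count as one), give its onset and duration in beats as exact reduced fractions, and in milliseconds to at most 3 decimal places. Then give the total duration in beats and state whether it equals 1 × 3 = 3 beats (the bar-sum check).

1) 0.0ms=0b +405.405ms=1/2b
2) 405.405ms=1/2b +405.405ms=1/2b
3) 810.811ms=1b +405.405ms=1/2b
4) 1216.216ms=3/2b +1216.216ms=3/2b
Σ=3b of 3 (74bpm 3/4) — PASS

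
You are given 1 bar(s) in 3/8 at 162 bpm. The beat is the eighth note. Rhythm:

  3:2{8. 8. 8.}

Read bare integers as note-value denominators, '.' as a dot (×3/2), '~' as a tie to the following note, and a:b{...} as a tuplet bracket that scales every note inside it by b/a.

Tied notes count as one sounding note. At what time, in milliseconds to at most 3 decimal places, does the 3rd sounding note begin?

note 3 onset = 2b = 740.741ms

1. 0.0ms @ 0 + 370.37ms (1)
2. 370.37ms @ 1 + 370.37ms (1)
3. 740.741ms @ 2 + 370.37ms (1)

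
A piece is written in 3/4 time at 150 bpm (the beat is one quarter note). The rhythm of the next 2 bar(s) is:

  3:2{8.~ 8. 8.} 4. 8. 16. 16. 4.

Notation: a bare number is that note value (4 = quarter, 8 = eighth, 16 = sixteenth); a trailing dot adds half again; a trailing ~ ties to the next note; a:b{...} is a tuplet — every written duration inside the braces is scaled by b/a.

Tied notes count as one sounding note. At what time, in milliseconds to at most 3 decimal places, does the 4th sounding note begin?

note 4 onset = 3b = 1200.0ms

1. 0.0ms @ 0 + 400.0ms (1)
2. 400.0ms @ 1 + 200.0ms (1/2)
3. 600.0ms @ 3/2 + 600.0ms (3/2)
4. 1200.0ms @ 3 + 300.0ms (3/4)
5. 1500.0ms @ 15/4 + 150.0ms (3/8)
6. 1650.0ms @ 33/8 + 150.0ms (3/8)
7. 1800.0ms @ 9/2 + 600.0ms (3/2)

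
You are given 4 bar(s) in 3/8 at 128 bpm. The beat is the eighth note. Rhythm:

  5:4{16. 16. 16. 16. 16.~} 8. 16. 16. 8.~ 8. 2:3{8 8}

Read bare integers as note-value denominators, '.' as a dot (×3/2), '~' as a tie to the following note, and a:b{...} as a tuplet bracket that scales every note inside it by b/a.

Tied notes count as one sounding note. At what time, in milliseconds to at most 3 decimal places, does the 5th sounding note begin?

note 5 onset = 12/5b = 1125.0ms

1. 0.0ms @ 0 + 281.25ms (3/5)
2. 281.25ms @ 3/5 + 281.25ms (3/5)
3. 562.5ms @ 6/5 + 281.25ms (3/5)
4. 843.75ms @ 9/5 + 281.25ms (3/5)
5. 1125.0ms @ 12/5 + 984.375ms (21/10)
6. 2109.375ms @ 9/2 + 351.562ms (3/4)
7. 2460.938ms @ 21/4 + 351.562ms (3/4)
8. 2812.5ms @ 6 + 1406.25ms (3)
9. 4218.75ms @ 9 + 703.125ms (3/2)
10. 4921.875ms @ 21/2 + 703.125ms (3/2)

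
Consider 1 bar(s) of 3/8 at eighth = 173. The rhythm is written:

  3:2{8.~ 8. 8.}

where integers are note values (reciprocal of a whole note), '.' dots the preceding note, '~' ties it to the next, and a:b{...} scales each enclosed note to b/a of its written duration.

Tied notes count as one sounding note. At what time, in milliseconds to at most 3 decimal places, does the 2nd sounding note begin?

1. 0.0ms @ 0 + 693.642ms (2)
2. 693.642ms @ 2 + 346.821ms (1)

note 2 onset = 2b = 693.642ms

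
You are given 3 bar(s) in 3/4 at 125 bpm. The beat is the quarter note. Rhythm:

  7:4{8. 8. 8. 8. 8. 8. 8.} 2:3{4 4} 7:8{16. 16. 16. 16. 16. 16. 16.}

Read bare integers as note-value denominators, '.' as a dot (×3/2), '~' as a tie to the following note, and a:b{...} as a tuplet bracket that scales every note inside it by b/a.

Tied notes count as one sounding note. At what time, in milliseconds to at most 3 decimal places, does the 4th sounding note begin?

1. 0.0ms @ 0 + 205.714ms (3/7)
2. 205.714ms @ 3/7 + 205.714ms (3/7)
3. 411.429ms @ 6/7 + 205.714ms (3/7)
4. 617.143ms @ 9/7 + 205.714ms (3/7)
5. 822.857ms @ 12/7 + 205.714ms (3/7)
6. 1028.571ms @ 15/7 + 205.714ms (3/7)
7. 1234.286ms @ 18/7 + 205.714ms (3/7)
8. 1440.0ms @ 3 + 720.0ms (3/2)
9. 2160.0ms @ 9/2 + 720.0ms (3/2)
10. 2880.0ms @ 6 + 205.714ms (3/7)
11. 3085.714ms @ 45/7 + 205.714ms (3/7)
12. 3291.429ms @ 48/7 + 205.714ms (3/7)
13. 3497.143ms @ 51/7 + 205.714ms (3/7)
14. 3702.857ms @ 54/7 + 205.714ms (3/7)
15. 3908.571ms @ 57/7 + 205.714ms (3/7)
16. 4114.286ms @ 60/7 + 205.714ms (3/7)

note 4 onset = 9/7b = 617.143ms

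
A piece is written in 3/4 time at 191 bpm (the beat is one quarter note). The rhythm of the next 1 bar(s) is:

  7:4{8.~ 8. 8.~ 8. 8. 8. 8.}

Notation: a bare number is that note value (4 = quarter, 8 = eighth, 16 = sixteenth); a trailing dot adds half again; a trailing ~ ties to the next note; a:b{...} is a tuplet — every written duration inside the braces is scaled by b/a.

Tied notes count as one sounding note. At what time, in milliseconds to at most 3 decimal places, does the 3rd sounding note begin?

note 3 onset = 12/7b = 538.519ms

1. 0.0ms @ 0 + 269.26ms (6/7)
2. 269.26ms @ 6/7 + 269.26ms (6/7)
3. 538.519ms @ 12/7 + 134.63ms (3/7)
4. 673.149ms @ 15/7 + 134.63ms (3/7)
5. 807.779ms @ 18/7 + 134.63ms (3/7)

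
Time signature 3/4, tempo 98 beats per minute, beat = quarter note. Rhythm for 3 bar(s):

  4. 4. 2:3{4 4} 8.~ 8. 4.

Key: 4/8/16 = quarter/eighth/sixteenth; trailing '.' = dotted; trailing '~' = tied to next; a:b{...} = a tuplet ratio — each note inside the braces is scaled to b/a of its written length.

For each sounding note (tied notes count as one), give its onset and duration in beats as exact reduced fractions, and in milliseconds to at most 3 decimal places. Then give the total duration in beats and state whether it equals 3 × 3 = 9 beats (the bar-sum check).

1) 0.0ms=0b +918.367ms=3/2b
2) 918.367ms=3/2b +918.367ms=3/2b
3) 1836.735ms=3b +918.367ms=3/2b
4) 2755.102ms=9/2b +918.367ms=3/2b
5) 3673.469ms=6b +918.367ms=3/2b
6) 4591.837ms=15/2b +918.367ms=3/2b
Σ=9b of 9 (98bpm 3/4) — PASS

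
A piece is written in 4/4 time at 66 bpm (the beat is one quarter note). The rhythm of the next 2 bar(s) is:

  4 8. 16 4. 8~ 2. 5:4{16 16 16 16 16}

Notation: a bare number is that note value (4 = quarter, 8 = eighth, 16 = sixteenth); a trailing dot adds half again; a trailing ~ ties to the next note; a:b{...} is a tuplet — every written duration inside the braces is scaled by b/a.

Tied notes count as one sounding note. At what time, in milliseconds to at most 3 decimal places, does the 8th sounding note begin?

1. 0.0ms @ 0 + 909.091ms (1)
2. 909.091ms @ 1 + 681.818ms (3/4)
3. 1590.909ms @ 7/4 + 227.273ms (1/4)
4. 1818.182ms @ 2 + 1363.636ms (3/2)
5. 3181.818ms @ 7/2 + 3181.818ms (7/2)
6. 6363.636ms @ 7 + 181.818ms (1/5)
7. 6545.455ms @ 36/5 + 181.818ms (1/5)
8. 6727.273ms @ 37/5 + 181.818ms (1/5)
9. 6909.091ms @ 38/5 + 181.818ms (1/5)
10. 7090.909ms @ 39/5 + 181.818ms (1/5)

note 8 onset = 37/5b = 6727.273ms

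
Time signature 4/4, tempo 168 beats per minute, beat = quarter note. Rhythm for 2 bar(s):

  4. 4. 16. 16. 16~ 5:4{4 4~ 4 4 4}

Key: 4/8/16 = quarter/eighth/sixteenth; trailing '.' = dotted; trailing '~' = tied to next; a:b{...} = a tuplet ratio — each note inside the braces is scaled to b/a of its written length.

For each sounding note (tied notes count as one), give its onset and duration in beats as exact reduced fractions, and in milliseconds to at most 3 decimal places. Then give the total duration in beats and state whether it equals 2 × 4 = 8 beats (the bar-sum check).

1) 0.0ms=0b +535.714ms=3/2b
2) 535.714ms=3/2b +535.714ms=3/2b
3) 1071.429ms=3b +133.929ms=3/8b
4) 1205.357ms=27/8b +133.929ms=3/8b
5) 1339.286ms=15/4b +375.0ms=21/20b
6) 1714.286ms=24/5b +571.429ms=8/5b
7) 2285.714ms=32/5b +285.714ms=4/5b
8) 2571.429ms=36/5b +285.714ms=4/5b
Σ=8b of 8 (168bpm 4/4) — PASS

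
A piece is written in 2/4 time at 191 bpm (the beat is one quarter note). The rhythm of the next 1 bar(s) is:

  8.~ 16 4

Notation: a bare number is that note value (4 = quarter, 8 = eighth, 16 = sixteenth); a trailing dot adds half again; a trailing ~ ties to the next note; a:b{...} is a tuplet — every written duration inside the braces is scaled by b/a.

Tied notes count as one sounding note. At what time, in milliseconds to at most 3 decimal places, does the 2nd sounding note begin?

note 2 onset = 1b = 314.136ms

1. 0.0ms @ 0 + 314.136ms (1)
2. 314.136ms @ 1 + 314.136ms (1)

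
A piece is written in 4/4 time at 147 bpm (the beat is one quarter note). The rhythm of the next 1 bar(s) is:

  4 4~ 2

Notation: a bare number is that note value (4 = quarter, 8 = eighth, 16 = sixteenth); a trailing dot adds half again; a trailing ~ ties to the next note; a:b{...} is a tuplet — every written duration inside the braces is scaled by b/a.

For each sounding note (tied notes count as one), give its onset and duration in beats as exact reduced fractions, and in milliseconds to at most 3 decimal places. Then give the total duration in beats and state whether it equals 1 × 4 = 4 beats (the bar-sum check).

1) 0.0ms=0b +408.163ms=1b
2) 408.163ms=1b +1224.49ms=3b
Σ=4b of 4 (147bpm 4/4) — PASS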